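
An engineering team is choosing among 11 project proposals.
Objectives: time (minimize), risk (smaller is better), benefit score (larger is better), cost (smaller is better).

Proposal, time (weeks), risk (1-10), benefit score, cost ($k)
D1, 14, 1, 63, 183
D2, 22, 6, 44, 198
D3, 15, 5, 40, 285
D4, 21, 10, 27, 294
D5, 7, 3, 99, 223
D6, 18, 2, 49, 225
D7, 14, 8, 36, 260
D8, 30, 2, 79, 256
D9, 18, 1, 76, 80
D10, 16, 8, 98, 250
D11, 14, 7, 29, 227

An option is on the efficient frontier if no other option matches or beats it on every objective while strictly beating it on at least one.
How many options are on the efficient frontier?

4

D1: not dominated.
D2: dominated by D1 (time 14≤22, risk 1≤6, benefit score 63≥44, cost 183≤198).
D3: dominated by D1 (time 14≤15, risk 1≤5, benefit score 63≥40, cost 183≤285).
D4: dominated by D1 (time 14≤21, risk 1≤10, benefit score 63≥27, cost 183≤294).
D5: not dominated (best time).
D6: dominated by D1 (time 14≤18, risk 1≤2, benefit score 63≥49, cost 183≤225).
D7: dominated by D1 (time 14≤14, risk 1≤8, benefit score 63≥36, cost 183≤260).
D8: not dominated.
D9: not dominated (best cost).
D10: dominated by D5 (time 7≤16, risk 3≤8, benefit score 99≥98, cost 223≤250).
D11: dominated by D1 (time 14≤14, risk 1≤7, benefit score 63≥29, cost 183≤227).
Pareto-optimal: D1, D5, D8, D9 → 4.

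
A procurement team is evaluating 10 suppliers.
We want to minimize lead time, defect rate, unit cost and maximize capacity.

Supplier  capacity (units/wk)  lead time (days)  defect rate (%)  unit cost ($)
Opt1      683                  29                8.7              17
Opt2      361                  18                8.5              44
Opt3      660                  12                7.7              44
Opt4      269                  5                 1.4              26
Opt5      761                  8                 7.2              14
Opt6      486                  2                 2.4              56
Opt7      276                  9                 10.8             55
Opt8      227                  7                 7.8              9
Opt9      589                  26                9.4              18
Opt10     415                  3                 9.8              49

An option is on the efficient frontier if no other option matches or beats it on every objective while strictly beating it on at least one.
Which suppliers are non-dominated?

Opt1: dominated by Opt5 (capacity 761≥683, lead time 8≤29, defect rate 7.2≤8.7, unit cost 14≤17).
Opt2: dominated by Opt3 (capacity 660≥361, lead time 12≤18, defect rate 7.7≤8.5, unit cost 44≤44).
Opt3: dominated by Opt5 (capacity 761≥660, lead time 8≤12, defect rate 7.2≤7.7, unit cost 14≤44).
Opt4: not dominated (best defect rate).
Opt5: not dominated (best capacity).
Opt6: not dominated (best lead time).
Opt7: dominated by Opt5 (capacity 761≥276, lead time 8≤9, defect rate 7.2≤10.8, unit cost 14≤55).
Opt8: not dominated (best unit cost).
Opt9: dominated by Opt5 (capacity 761≥589, lead time 8≤26, defect rate 7.2≤9.4, unit cost 14≤18).
Opt10: not dominated.

Opt4, Opt5, Opt6, Opt8, Opt10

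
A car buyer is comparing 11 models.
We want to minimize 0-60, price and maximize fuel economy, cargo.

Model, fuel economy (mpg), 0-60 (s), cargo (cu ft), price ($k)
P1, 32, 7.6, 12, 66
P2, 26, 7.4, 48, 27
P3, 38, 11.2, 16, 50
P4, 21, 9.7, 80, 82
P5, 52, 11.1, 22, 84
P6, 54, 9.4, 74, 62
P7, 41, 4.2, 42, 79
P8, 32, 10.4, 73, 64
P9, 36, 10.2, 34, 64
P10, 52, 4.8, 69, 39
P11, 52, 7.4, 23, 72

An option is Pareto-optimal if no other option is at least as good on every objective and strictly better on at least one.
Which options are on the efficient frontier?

P1: dominated by P10 (fuel economy 52≥32, 0-60 4.8≤7.6, cargo 69≥12, price 39≤66).
P2: not dominated (best price).
P3: dominated by P10 (fuel economy 52≥38, 0-60 4.8≤11.2, cargo 69≥16, price 39≤50).
P4: not dominated (best cargo).
P5: dominated by P6 (fuel economy 54≥52, 0-60 9.4≤11.1, cargo 74≥22, price 62≤84).
P6: not dominated (best fuel economy).
P7: not dominated (best 0-60).
P8: dominated by P6 (fuel economy 54≥32, 0-60 9.4≤10.4, cargo 74≥73, price 62≤64).
P9: dominated by P6 (fuel economy 54≥36, 0-60 9.4≤10.2, cargo 74≥34, price 62≤64).
P10: not dominated.
P11: dominated by P10 (fuel economy 52≥52, 0-60 4.8≤7.4, cargo 69≥23, price 39≤72).

P2, P4, P6, P7, P10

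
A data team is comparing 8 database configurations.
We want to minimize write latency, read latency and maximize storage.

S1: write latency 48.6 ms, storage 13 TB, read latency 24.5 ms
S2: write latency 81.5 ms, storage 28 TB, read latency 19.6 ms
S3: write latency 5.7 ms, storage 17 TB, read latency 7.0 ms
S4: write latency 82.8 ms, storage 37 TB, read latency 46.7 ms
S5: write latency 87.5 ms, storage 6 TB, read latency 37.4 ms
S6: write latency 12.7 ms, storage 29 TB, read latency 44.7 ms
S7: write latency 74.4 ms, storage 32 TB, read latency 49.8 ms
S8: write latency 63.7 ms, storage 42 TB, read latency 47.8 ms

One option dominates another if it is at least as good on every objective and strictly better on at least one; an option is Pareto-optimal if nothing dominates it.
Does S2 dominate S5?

S2 vs S5: write latency 81.5≤87.5, storage 28≥6, read latency 19.6≤37.4 — S2 is at least as good on every objective with at least one strict improvement.

Yes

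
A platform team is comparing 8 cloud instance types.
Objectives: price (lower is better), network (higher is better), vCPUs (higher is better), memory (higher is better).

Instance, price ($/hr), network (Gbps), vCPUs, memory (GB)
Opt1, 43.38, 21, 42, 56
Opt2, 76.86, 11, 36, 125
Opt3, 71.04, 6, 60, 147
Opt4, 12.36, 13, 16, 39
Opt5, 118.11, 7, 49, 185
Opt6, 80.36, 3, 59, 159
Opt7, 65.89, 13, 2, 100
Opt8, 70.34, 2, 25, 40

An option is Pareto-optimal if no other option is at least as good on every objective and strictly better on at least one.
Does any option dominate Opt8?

Yes

Opt1 vs Opt8: price 43.38≤70.34, network 21≥2, vCPUs 42≥25, memory 56≥40 — Opt1 is at least as good on every objective and strictly better on at least one, so Opt1 dominates Opt8.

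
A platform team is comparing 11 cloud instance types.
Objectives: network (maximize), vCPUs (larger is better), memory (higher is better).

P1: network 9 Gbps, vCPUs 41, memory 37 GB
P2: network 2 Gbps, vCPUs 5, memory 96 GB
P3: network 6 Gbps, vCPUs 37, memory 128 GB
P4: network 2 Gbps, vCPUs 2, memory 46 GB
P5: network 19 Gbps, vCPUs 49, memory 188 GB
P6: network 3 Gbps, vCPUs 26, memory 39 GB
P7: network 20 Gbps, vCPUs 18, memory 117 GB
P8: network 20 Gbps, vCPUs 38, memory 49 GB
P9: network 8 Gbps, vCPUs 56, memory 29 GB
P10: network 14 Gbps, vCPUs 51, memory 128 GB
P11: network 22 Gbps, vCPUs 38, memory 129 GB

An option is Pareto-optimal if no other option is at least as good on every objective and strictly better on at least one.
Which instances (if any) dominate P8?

P11

P11: network 22≥20, vCPUs 38≥38, memory 129≥49 — dominates P8.
Others (P1, P2, P3, P4, P5, P6, P7, P9, P10) are each worse than P8 on at least one objective.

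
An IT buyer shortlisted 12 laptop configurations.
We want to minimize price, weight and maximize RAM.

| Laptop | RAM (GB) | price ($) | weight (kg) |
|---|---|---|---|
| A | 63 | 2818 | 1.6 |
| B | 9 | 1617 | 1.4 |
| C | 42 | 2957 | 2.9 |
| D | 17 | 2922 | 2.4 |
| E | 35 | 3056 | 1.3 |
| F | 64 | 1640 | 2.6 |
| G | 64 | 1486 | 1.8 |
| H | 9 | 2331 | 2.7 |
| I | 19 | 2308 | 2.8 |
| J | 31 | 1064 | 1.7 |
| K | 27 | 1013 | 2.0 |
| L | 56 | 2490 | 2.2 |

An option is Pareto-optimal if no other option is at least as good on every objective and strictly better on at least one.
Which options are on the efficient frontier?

A: not dominated.
B: not dominated.
C: dominated by A (RAM 63≥42, price 2818≤2957, weight 1.6≤2.9).
D: dominated by A (RAM 63≥17, price 2818≤2922, weight 1.6≤2.4).
E: not dominated (best weight).
F: dominated by G (RAM 64≥64, price 1486≤1640, weight 1.8≤2.6).
G: not dominated.
H: dominated by B (RAM 9≥9, price 1617≤2331, weight 1.4≤2.7).
I: dominated by F (RAM 64≥19, price 1640≤2308, weight 2.6≤2.8).
J: not dominated.
K: not dominated (best price).
L: dominated by G (RAM 64≥56, price 1486≤2490, weight 1.8≤2.2).

A, B, E, G, J, K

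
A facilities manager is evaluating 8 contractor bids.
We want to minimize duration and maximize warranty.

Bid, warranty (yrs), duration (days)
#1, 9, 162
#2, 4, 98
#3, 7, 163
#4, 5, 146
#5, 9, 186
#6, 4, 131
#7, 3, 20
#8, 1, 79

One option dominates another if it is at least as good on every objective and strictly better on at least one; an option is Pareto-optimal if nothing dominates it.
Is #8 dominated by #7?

#7 vs #8: warranty 3≥1, duration 20≤79 — #7 is at least as good on every objective with at least one strict improvement.

Yes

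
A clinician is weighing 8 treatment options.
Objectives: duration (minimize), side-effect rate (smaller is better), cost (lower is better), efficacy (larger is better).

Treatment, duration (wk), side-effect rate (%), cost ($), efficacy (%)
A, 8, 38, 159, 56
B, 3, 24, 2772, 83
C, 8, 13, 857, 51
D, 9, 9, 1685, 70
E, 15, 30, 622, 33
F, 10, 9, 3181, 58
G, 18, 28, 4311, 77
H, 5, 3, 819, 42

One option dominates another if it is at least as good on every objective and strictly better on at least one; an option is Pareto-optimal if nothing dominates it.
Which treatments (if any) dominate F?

D

D: duration 9≤10, side-effect rate 9≤9, cost 1685≤3181, efficacy 70≥58 — dominates F.
Others (A, B, C, E, G, H) are each worse than F on at least one objective.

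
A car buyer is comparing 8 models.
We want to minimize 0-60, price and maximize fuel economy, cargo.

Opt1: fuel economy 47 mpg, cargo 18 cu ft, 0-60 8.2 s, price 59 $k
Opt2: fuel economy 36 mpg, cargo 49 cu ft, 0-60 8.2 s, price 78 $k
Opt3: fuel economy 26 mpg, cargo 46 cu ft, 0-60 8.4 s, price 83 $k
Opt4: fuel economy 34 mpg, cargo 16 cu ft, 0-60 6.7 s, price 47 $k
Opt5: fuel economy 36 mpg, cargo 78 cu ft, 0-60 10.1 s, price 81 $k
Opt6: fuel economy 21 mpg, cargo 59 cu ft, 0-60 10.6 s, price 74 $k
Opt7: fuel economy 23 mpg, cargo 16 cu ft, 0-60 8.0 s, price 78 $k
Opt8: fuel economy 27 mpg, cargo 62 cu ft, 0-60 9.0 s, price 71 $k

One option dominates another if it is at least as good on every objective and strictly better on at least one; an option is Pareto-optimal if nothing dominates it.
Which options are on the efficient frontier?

Opt1: not dominated (best fuel economy).
Opt2: not dominated.
Opt3: dominated by Opt2 (fuel economy 36≥26, cargo 49≥46, 0-60 8.2≤8.4, price 78≤83).
Opt4: not dominated (best 0-60).
Opt5: not dominated (best cargo).
Opt6: dominated by Opt8 (fuel economy 27≥21, cargo 62≥59, 0-60 9.0≤10.6, price 71≤74).
Opt7: dominated by Opt4 (fuel economy 34≥23, cargo 16≥16, 0-60 6.7≤8.0, price 47≤78).
Opt8: not dominated.

Opt1, Opt2, Opt4, Opt5, Opt8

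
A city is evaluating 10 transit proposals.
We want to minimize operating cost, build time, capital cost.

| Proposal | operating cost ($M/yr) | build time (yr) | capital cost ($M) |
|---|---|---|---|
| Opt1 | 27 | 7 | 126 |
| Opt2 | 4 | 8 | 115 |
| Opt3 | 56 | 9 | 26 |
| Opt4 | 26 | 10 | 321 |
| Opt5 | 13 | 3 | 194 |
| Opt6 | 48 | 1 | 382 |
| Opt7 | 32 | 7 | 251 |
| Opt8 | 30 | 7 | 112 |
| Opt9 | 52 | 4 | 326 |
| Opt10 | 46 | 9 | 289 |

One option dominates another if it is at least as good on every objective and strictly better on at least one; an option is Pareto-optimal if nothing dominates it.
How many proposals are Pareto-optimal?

6

Opt1: not dominated.
Opt2: not dominated (best operating cost).
Opt3: not dominated (best capital cost).
Opt4: dominated by Opt2 (operating cost 4≤26, build time 8≤10, capital cost 115≤321).
Opt5: not dominated.
Opt6: not dominated (best build time).
Opt7: dominated by Opt1 (operating cost 27≤32, build time 7≤7, capital cost 126≤251).
Opt8: not dominated.
Opt9: dominated by Opt5 (operating cost 13≤52, build time 3≤4, capital cost 194≤326).
Opt10: dominated by Opt1 (operating cost 27≤46, build time 7≤9, capital cost 126≤289).
Pareto-optimal: Opt1, Opt2, Opt3, Opt5, Opt6, Opt8 → 6.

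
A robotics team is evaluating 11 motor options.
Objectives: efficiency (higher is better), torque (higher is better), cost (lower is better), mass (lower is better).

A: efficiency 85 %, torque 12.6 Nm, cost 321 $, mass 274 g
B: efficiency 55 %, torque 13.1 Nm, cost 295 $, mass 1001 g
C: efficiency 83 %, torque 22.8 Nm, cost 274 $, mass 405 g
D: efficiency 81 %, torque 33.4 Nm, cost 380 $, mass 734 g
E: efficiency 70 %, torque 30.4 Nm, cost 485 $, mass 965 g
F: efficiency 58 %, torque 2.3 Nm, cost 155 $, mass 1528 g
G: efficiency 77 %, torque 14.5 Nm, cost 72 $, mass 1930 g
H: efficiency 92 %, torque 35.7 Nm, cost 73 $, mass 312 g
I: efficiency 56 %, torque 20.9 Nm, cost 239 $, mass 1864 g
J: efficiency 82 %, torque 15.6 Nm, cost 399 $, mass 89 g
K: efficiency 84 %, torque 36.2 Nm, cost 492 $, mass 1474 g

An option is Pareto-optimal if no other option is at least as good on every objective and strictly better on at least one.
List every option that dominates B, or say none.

C, H

C: efficiency 83≥55, torque 22.8≥13.1, cost 274≤295, mass 405≤1001 — dominates B.
H: efficiency 92≥55, torque 35.7≥13.1, cost 73≤295, mass 312≤1001 — dominates B.
Others (A, D, E, F, G, I, J, K) are each worse than B on at least one objective.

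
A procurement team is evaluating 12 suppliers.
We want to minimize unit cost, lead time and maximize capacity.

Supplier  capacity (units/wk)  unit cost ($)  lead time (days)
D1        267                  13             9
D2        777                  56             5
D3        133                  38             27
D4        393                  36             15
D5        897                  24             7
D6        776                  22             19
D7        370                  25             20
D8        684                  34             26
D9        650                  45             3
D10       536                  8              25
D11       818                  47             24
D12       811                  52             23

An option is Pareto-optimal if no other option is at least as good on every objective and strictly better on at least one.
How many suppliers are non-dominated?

6

D1: not dominated.
D2: not dominated.
D3: dominated by D1 (capacity 267≥133, unit cost 13≤38, lead time 9≤27).
D4: dominated by D5 (capacity 897≥393, unit cost 24≤36, lead time 7≤15).
D5: not dominated (best capacity).
D6: not dominated.
D7: dominated by D5 (capacity 897≥370, unit cost 24≤25, lead time 7≤20).
D8: dominated by D5 (capacity 897≥684, unit cost 24≤34, lead time 7≤26).
D9: not dominated (best lead time).
D10: not dominated (best unit cost).
D11: dominated by D5 (capacity 897≥818, unit cost 24≤47, lead time 7≤24).
D12: dominated by D5 (capacity 897≥811, unit cost 24≤52, lead time 7≤23).
Pareto-optimal: D1, D2, D5, D6, D9, D10 → 6.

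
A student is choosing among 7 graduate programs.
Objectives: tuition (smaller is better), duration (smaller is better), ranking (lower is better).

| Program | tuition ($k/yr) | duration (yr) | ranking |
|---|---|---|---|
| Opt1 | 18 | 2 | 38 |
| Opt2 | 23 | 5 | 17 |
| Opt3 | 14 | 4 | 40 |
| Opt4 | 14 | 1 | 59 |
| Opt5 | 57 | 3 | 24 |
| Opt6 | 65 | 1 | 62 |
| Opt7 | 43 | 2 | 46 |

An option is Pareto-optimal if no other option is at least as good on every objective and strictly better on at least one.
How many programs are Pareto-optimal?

5

Opt1: not dominated.
Opt2: not dominated (best ranking).
Opt3: not dominated.
Opt4: not dominated.
Opt5: not dominated.
Opt6: dominated by Opt4 (tuition 14≤65, duration 1≤1, ranking 59≤62).
Opt7: dominated by Opt1 (tuition 18≤43, duration 2≤2, ranking 38≤46).
Pareto-optimal: Opt1, Opt2, Opt3, Opt4, Opt5 → 5.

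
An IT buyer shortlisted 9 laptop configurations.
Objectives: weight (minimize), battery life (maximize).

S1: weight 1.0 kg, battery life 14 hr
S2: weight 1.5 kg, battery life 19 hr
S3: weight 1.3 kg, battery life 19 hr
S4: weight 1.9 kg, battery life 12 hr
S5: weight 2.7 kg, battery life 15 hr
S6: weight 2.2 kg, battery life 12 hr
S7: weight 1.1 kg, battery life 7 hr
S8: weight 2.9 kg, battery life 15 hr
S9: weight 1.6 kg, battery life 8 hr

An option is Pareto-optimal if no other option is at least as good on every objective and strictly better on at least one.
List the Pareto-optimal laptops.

S1: not dominated (best weight).
S2: dominated by S3 (weight 1.3≤1.5, battery life 19≥19).
S3: not dominated.
S4: dominated by S1 (weight 1.0≤1.9, battery life 14≥12).
S5: dominated by S2 (weight 1.5≤2.7, battery life 19≥15).
S6: dominated by S1 (weight 1.0≤2.2, battery life 14≥12).
S7: dominated by S1 (weight 1.0≤1.1, battery life 14≥7).
S8: dominated by S2 (weight 1.5≤2.9, battery life 19≥15).
S9: dominated by S1 (weight 1.0≤1.6, battery life 14≥8).

S1, S3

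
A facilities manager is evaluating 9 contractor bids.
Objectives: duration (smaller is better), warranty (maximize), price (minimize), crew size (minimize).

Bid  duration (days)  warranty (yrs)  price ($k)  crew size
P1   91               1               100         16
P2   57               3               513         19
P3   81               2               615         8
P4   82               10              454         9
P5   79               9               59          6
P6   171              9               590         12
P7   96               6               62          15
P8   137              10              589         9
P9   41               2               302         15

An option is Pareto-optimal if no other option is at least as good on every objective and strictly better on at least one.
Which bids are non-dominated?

P2, P4, P5, P9

P1: dominated by P5 (duration 79≤91, warranty 9≥1, price 59≤100, crew size 6≤16).
P2: not dominated.
P3: dominated by P5 (duration 79≤81, warranty 9≥2, price 59≤615, crew size 6≤8).
P4: not dominated.
P5: not dominated (best price).
P6: dominated by P4 (duration 82≤171, warranty 10≥9, price 454≤590, crew size 9≤12).
P7: dominated by P5 (duration 79≤96, warranty 9≥6, price 59≤62, crew size 6≤15).
P8: dominated by P4 (duration 82≤137, warranty 10≥10, price 454≤589, crew size 9≤9).
P9: not dominated (best duration).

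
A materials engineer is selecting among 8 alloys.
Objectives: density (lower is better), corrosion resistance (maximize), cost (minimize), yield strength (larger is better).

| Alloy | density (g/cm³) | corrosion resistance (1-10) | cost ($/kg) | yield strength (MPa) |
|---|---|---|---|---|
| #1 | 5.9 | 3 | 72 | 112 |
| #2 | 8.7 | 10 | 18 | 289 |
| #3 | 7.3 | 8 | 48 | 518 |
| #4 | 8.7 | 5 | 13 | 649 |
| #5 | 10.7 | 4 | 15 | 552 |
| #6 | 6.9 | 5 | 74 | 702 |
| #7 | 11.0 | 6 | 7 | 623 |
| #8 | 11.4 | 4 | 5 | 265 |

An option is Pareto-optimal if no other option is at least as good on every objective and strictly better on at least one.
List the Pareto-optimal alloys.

#1, #2, #3, #4, #6, #7, #8

#1: not dominated (best density).
#2: not dominated (best corrosion resistance).
#3: not dominated.
#4: not dominated.
#5: dominated by #4 (density 8.7≤10.7, corrosion resistance 5≥4, cost 13≤15, yield strength 649≥552).
#6: not dominated (best yield strength).
#7: not dominated.
#8: not dominated (best cost).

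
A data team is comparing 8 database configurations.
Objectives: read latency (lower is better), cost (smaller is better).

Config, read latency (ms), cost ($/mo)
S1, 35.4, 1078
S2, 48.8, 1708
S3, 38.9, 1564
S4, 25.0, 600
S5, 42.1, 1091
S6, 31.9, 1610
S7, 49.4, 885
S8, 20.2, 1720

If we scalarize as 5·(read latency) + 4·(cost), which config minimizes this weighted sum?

S4

S1: 5·35.4 + 4·1078 = 4489.0
S2: 5·48.8 + 4·1708 = 7076.0
S3: 5·38.9 + 4·1564 = 6450.5
S4: 5·25.0 + 4·600 = 2525.0
S5: 5·42.1 + 4·1091 = 4574.5
S6: 5·31.9 + 4·1610 = 6599.5
S7: 5·49.4 + 4·885 = 3787.0
S8: 5·20.2 + 4·1720 = 6981.0
Lowest: S4 at 2525.0.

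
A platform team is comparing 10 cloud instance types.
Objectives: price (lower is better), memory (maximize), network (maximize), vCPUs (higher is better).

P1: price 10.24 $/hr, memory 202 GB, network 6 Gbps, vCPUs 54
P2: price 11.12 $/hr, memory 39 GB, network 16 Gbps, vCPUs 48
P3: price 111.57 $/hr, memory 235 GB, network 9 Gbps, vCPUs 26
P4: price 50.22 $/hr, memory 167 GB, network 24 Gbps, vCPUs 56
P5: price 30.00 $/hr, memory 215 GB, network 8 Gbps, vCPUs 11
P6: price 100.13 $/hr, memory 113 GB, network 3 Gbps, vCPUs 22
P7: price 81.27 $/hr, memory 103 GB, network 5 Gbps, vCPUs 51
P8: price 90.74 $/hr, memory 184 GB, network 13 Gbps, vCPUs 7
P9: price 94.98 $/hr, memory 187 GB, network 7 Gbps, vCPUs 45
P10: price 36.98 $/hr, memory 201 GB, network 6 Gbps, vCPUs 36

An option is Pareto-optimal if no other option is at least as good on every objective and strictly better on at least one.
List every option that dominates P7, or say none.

P1, P4

P1: price 10.24≤81.27, memory 202≥103, network 6≥5, vCPUs 54≥51 — dominates P7.
P4: price 50.22≤81.27, memory 167≥103, network 24≥5, vCPUs 56≥51 — dominates P7.
Others (P2, P3, P5, P6, P8, P9, P10) are each worse than P7 on at least one objective.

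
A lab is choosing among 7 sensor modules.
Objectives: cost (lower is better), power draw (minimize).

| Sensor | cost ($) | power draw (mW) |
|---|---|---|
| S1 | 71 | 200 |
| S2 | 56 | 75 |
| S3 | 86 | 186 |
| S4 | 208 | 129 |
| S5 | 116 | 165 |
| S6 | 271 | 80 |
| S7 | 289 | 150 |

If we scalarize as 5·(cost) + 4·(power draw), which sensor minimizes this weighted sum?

S2

S1: 5·71 + 4·200 = 1155
S2: 5·56 + 4·75 = 580
S3: 5·86 + 4·186 = 1174
S4: 5·208 + 4·129 = 1556
S5: 5·116 + 4·165 = 1240
S6: 5·271 + 4·80 = 1675
S7: 5·289 + 4·150 = 2045
Lowest: S2 at 580.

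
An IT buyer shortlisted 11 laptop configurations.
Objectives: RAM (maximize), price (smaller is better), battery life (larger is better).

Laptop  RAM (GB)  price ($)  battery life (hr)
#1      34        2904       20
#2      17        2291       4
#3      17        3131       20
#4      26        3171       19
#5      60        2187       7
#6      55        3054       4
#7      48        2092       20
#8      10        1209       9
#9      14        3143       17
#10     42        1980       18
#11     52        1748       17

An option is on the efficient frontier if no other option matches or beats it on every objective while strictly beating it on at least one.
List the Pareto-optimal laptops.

#1: dominated by #7 (RAM 48≥34, price 2092≤2904, battery life 20≥20).
#2: dominated by #5 (RAM 60≥17, price 2187≤2291, battery life 7≥4).
#3: dominated by #1 (RAM 34≥17, price 2904≤3131, battery life 20≥20).
#4: dominated by #1 (RAM 34≥26, price 2904≤3171, battery life 20≥19).
#5: not dominated (best RAM).
#6: dominated by #5 (RAM 60≥55, price 2187≤3054, battery life 7≥4).
#7: not dominated.
#8: not dominated (best price).
#9: dominated by #1 (RAM 34≥14, price 2904≤3143, battery life 20≥17).
#10: not dominated.
#11: not dominated.

#5, #7, #8, #10, #11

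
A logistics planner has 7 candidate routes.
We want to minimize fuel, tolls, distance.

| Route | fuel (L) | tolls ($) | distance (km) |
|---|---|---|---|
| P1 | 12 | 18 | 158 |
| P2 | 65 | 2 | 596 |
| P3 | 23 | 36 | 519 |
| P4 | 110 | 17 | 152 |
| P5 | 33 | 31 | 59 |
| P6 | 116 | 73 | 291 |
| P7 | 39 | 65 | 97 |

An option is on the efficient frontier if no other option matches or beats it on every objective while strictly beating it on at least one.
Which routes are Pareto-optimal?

P1, P2, P4, P5

P1: not dominated (best fuel).
P2: not dominated (best tolls).
P3: dominated by P1 (fuel 12≤23, tolls 18≤36, distance 158≤519).
P4: not dominated.
P5: not dominated (best distance).
P6: dominated by P1 (fuel 12≤116, tolls 18≤73, distance 158≤291).
P7: dominated by P5 (fuel 33≤39, tolls 31≤65, distance 59≤97).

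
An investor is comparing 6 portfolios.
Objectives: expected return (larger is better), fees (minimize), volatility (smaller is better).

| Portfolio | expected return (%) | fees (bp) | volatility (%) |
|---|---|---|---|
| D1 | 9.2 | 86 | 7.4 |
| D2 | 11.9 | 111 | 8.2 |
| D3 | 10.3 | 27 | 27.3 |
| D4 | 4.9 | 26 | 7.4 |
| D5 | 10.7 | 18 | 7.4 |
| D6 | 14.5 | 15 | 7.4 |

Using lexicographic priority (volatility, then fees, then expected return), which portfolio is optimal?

First minimize volatility: best is 7.4, kept {D1, D4, D5, D6}.
Then minimize fees: best is 15, kept {D6}.

D6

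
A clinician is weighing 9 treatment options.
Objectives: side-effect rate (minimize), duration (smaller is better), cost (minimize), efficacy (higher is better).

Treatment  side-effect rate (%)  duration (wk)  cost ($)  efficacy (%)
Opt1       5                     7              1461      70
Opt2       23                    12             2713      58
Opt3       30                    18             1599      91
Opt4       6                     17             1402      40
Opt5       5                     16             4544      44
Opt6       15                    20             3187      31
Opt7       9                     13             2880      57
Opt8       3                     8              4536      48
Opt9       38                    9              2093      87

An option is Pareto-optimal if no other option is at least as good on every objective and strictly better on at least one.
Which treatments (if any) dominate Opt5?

Opt1: side-effect rate 5≤5, duration 7≤16, cost 1461≤4544, efficacy 70≥44 — dominates Opt5.
Opt8: side-effect rate 3≤5, duration 8≤16, cost 4536≤4544, efficacy 48≥44 — dominates Opt5.
Others (Opt2, Opt3, Opt4, Opt6, Opt7, Opt9) are each worse than Opt5 on at least one objective.

Opt1, Opt8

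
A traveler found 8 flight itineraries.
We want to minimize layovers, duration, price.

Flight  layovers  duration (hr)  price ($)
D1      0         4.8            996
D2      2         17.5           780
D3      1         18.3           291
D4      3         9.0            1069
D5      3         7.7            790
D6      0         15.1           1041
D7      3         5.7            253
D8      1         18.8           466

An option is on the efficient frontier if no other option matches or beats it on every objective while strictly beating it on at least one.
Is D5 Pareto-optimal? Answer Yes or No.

No

D7 vs D5: layovers 3≤3, duration 5.7≤7.7, price 253≤790 — D7 is at least as good on every objective and strictly better on at least one, so D7 dominates D5.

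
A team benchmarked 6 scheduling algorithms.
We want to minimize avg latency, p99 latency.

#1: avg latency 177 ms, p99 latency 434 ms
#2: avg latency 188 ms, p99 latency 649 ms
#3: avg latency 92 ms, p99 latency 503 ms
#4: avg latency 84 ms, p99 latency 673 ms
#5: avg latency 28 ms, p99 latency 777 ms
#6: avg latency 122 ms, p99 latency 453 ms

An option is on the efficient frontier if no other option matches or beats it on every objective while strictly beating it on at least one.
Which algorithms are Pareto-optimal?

#1: not dominated (best p99 latency).
#2: dominated by #1 (avg latency 177≤188, p99 latency 434≤649).
#3: not dominated.
#4: not dominated.
#5: not dominated (best avg latency).
#6: not dominated.

#1, #3, #4, #5, #6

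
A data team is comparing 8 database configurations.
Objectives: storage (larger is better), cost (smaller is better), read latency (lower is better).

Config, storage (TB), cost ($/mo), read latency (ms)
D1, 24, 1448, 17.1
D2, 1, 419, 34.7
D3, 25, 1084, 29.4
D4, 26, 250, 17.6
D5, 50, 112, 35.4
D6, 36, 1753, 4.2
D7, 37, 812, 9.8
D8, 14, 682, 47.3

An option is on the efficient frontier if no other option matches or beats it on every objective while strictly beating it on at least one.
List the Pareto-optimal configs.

D4, D5, D6, D7

D1: dominated by D7 (storage 37≥24, cost 812≤1448, read latency 9.8≤17.1).
D2: dominated by D4 (storage 26≥1, cost 250≤419, read latency 17.6≤34.7).
D3: dominated by D4 (storage 26≥25, cost 250≤1084, read latency 17.6≤29.4).
D4: not dominated.
D5: not dominated (best storage).
D6: not dominated (best read latency).
D7: not dominated.
D8: dominated by D4 (storage 26≥14, cost 250≤682, read latency 17.6≤47.3).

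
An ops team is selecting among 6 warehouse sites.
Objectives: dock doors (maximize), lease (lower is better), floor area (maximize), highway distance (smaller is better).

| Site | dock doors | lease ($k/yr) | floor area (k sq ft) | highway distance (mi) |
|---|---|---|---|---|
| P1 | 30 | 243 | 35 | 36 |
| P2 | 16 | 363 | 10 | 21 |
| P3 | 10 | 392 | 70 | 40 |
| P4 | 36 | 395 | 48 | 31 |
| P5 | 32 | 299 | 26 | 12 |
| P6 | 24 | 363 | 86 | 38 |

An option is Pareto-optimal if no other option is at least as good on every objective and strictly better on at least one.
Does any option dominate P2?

Yes

P5 vs P2: dock doors 32≥16, lease 299≤363, floor area 26≥10, highway distance 12≤21 — P5 is at least as good on every objective and strictly better on at least one, so P5 dominates P2.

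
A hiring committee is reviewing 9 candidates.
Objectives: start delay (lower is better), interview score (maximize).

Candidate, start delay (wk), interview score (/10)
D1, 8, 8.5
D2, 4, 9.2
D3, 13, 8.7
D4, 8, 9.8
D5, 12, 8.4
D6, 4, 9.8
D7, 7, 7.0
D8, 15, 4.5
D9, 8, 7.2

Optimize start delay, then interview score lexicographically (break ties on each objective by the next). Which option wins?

First minimize start delay: best is 4, kept {D2, D6}.
Then maximize interview score: best is 9.8, kept {D6}.

D6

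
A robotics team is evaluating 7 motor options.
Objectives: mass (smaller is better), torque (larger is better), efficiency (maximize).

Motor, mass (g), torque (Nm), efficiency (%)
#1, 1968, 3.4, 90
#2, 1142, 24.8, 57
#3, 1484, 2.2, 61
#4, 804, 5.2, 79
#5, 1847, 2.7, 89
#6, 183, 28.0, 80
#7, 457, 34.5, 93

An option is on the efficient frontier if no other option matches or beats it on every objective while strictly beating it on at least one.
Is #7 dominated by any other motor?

#1: worse on mass (1968 vs 457).
#2: worse on mass (1142 vs 457).
#3: worse on mass (1484 vs 457).
#4: worse on mass (804 vs 457).
#5: worse on mass (1847 vs 457).
#6: worse on torque (28.0 vs 34.5).
No option is at least as good as #7 on every objective and strictly better on one.

No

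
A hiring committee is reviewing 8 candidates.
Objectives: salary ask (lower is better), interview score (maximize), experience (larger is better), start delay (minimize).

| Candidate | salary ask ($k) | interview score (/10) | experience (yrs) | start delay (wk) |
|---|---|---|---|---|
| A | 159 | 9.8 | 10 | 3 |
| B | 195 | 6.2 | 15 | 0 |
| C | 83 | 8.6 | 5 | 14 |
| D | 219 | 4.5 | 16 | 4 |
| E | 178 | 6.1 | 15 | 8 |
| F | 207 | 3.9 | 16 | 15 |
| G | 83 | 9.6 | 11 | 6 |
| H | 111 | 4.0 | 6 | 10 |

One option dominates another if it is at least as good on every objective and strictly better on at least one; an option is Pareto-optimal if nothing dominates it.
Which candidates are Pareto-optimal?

A: not dominated (best interview score).
B: not dominated (best start delay).
C: dominated by G (salary ask 83≤83, interview score 9.6≥8.6, experience 11≥5, start delay 6≤14).
D: not dominated.
E: not dominated.
F: not dominated.
G: not dominated.
H: dominated by G (salary ask 83≤111, interview score 9.6≥4.0, experience 11≥6, start delay 6≤10).

A, B, D, E, F, G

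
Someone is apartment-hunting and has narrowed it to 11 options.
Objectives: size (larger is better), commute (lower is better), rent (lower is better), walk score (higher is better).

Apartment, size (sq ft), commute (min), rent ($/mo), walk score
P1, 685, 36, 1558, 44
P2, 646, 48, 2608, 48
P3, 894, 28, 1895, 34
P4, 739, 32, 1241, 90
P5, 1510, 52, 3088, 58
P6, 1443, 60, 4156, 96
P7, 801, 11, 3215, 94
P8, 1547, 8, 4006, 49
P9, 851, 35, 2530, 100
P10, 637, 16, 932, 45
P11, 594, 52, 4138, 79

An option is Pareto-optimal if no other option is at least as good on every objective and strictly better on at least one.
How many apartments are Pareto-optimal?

8

P1: dominated by P4 (size 739≥685, commute 32≤36, rent 1241≤1558, walk score 90≥44).
P2: dominated by P4 (size 739≥646, commute 32≤48, rent 1241≤2608, walk score 90≥48).
P3: not dominated.
P4: not dominated.
P5: not dominated.
P6: not dominated.
P7: not dominated.
P8: not dominated (best size).
P9: not dominated (best walk score).
P10: not dominated (best rent).
P11: dominated by P4 (size 739≥594, commute 32≤52, rent 1241≤4138, walk score 90≥79).
Pareto-optimal: P3, P4, P5, P6, P7, P8, P9, P10 → 8.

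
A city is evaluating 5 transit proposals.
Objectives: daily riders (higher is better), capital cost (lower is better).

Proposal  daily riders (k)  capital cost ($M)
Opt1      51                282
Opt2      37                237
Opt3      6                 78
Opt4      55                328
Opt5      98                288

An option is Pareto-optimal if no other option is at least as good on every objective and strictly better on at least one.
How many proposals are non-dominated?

4

Opt1: not dominated.
Opt2: not dominated.
Opt3: not dominated (best capital cost).
Opt4: dominated by Opt5 (daily riders 98≥55, capital cost 288≤328).
Opt5: not dominated (best daily riders).
Pareto-optimal: Opt1, Opt2, Opt3, Opt5 → 4.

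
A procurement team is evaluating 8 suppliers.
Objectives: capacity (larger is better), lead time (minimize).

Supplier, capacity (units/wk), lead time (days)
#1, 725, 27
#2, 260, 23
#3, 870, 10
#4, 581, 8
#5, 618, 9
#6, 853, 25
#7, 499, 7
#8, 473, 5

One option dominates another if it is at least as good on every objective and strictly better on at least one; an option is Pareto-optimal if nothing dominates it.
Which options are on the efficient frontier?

#1: dominated by #3 (capacity 870≥725, lead time 10≤27).
#2: dominated by #3 (capacity 870≥260, lead time 10≤23).
#3: not dominated (best capacity).
#4: not dominated.
#5: not dominated.
#6: dominated by #3 (capacity 870≥853, lead time 10≤25).
#7: not dominated.
#8: not dominated (best lead time).

#3, #4, #5, #7, #8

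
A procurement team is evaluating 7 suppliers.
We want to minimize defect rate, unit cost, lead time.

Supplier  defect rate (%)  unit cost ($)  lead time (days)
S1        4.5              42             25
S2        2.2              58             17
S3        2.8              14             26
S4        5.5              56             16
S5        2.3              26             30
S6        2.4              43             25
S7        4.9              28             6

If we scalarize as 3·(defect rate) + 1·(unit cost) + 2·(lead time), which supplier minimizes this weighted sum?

S7

S1: 3·4.5 + 1·42 + 2·25 = 105.5
S2: 3·2.2 + 1·58 + 2·17 = 98.6
S3: 3·2.8 + 1·14 + 2·26 = 74.4
S4: 3·5.5 + 1·56 + 2·16 = 104.5
S5: 3·2.3 + 1·26 + 2·30 = 92.9
S6: 3·2.4 + 1·43 + 2·25 = 100.2
S7: 3·4.9 + 1·28 + 2·6 = 54.7
Lowest: S7 at 54.7.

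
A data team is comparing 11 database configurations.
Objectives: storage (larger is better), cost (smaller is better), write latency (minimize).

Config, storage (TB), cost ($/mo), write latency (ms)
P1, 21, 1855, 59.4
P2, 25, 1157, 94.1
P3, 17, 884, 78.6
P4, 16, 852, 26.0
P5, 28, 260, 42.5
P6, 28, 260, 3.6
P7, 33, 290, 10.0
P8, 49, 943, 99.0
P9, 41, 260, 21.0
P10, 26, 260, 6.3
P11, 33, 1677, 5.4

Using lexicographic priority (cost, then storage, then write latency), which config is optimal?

First minimize cost: best is 260, kept {P5, P6, P9, P10}.
Then maximize storage: best is 41, kept {P9}.

P9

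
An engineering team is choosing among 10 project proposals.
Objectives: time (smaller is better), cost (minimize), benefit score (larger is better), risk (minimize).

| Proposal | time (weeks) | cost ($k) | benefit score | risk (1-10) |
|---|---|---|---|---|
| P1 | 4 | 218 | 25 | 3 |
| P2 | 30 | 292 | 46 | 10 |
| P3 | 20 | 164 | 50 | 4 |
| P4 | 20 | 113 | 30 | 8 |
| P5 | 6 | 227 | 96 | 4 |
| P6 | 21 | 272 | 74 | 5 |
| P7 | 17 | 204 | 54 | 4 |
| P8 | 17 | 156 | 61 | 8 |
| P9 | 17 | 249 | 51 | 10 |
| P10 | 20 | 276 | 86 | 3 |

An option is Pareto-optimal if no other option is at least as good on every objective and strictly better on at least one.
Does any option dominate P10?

P1: worse on benefit score (25 vs 86).
P2: worse on time (30 vs 20).
P3: worse on benefit score (50 vs 86).
P4: worse on benefit score (30 vs 86).
P5: worse on risk (4 vs 3).
P6: worse on time (21 vs 20).
P7: worse on benefit score (54 vs 86).
P8: worse on benefit score (61 vs 86).
P9: worse on benefit score (51 vs 86).
No option is at least as good as P10 on every objective and strictly better on one.

No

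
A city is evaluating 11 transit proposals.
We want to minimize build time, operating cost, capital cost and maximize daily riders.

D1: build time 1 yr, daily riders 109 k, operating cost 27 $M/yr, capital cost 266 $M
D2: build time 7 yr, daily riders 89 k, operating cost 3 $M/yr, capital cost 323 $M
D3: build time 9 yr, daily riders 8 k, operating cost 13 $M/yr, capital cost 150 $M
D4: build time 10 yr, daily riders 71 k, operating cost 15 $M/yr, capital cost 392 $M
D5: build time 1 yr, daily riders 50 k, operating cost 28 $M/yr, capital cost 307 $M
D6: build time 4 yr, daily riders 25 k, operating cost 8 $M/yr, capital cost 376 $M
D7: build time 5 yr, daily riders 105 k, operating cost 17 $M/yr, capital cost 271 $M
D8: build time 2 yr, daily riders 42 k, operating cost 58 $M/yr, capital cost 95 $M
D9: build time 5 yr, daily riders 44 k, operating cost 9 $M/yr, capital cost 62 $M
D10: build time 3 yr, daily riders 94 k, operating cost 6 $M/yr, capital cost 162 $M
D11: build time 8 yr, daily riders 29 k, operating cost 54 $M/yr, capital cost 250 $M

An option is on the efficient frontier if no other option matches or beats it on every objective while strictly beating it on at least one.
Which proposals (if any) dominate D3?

D9: build time 5≤9, daily riders 44≥8, operating cost 9≤13, capital cost 62≤150 — dominates D3.
Others (D1, D2, D4, D5, D6, D7, D8, D10, D11) are each worse than D3 on at least one objective.

D9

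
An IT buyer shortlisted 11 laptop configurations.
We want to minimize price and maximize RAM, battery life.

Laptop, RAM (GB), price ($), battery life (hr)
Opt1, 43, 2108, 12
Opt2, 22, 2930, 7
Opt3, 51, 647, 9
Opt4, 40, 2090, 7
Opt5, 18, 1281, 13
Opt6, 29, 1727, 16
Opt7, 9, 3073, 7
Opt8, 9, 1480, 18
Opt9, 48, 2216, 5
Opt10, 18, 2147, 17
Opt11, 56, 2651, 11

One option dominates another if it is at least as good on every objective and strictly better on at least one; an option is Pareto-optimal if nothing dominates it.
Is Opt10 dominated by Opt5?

No

Opt5 vs Opt10: Opt5 is worse on battery life (13 vs 17), so it does not dominate Opt10.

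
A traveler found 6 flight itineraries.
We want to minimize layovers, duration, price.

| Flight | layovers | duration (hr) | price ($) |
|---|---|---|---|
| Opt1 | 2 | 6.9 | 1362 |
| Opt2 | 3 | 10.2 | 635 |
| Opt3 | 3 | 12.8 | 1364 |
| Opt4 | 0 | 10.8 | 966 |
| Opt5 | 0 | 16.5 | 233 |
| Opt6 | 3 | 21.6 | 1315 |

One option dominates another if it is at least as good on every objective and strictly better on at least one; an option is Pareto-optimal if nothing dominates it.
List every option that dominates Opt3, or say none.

Opt1: layovers 2≤3, duration 6.9≤12.8, price 1362≤1364 — dominates Opt3.
Opt2: layovers 3≤3, duration 10.2≤12.8, price 635≤1364 — dominates Opt3.
Opt4: layovers 0≤3, duration 10.8≤12.8, price 966≤1364 — dominates Opt3.
Others (Opt5, Opt6) are each worse than Opt3 on at least one objective.

Opt1, Opt2, Opt4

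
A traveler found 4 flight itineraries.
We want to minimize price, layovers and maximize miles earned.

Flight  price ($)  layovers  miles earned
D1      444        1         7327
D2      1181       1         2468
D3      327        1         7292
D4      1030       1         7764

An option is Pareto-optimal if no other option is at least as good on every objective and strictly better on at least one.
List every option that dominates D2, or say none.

D1: price 444≤1181, layovers 1≤1, miles earned 7327≥2468 — dominates D2.
D3: price 327≤1181, layovers 1≤1, miles earned 7292≥2468 — dominates D2.
D4: price 1030≤1181, layovers 1≤1, miles earned 7764≥2468 — dominates D2.

D1, D3, D4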